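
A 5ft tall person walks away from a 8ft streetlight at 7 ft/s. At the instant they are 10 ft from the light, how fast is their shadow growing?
35/3 ft/s

By similar triangles: 8/(x+s) = 5/s
Solving: s = 5x/3
ds/dt = 5/3 · dx/dt = 5/3 · 7 = 35/3 ft/s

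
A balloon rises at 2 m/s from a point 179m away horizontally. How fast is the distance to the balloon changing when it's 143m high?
143√52490/26245 ≈ 1.248 m/s

z² = 179² + y²
z = √(179² + 143²) = √52490
dz/dt = y/z · dy/dt = 143/√52490 · 2 = 143√52490/26245 ≈ 1.248 m/s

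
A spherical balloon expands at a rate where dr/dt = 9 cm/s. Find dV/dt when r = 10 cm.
3600π cm³/s

V = (4/3)πr³
dV/dt = dV/dr · dr/dt = 4πr² · 9
At r = 10: dV/dt = 3600π cm³/s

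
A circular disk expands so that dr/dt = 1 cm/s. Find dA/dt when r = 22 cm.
44π cm²/s

A = πr²
dA/dt = 2πr · dr/dt = 2π(22)(1) = 44π cm²/s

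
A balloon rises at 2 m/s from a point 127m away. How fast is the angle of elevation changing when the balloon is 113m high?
0.00879 rad/s

tan(θ) = y/127
sec²(θ) · dθ/dt = (1/127) · dy/dt
dθ/dt = cos²(θ)/127 · 2 = 127/(127² + 113²) · 2
dθ/dt = 0.00879 rad/s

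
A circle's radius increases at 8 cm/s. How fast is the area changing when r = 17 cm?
272π cm²/s

A = πr²
dA/dt = 2πr · dr/dt = 2π(17)(8) = 272π cm²/s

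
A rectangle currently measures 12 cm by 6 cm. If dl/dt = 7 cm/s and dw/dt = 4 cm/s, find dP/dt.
22 cm/s

P = 2(l + w)
dP/dt = 2(dl/dt + dw/dt) = 2(7 + 4) = 22 cm/s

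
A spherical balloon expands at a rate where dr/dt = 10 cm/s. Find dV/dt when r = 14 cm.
7840π cm³/s

V = (4/3)πr³
dV/dt = dV/dr · dr/dt = 4πr² · 10
At r = 14: dV/dt = 7840π cm³/s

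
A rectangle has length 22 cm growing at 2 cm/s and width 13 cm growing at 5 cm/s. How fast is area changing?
136 cm²/s

A = lw
dA/dt = w·dl/dt + l·dw/dt = 13·2 + 22·5 = 136 cm²/s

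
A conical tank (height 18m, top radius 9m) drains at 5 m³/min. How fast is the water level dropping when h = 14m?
5/(49π) ≈ 0.03248 m/min

r/h = 9/18, so r = (1/2)h
V = (1/3)πr²h = (1/3)π((1/2)h)²h = (1/12)πh³
dV/dh = (1/4)πh²
dh/dt = (dV/dt)/(dV/dh) = -5/((1/4)π·14²) = -5/(49π) m/min
The level is dropping at 5/(49π) ≈ 0.03248 m/min.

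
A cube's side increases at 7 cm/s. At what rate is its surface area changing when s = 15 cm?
1260 cm²/s

A = 6s²
dA/dt = 12s · ds/dt = 12·15·7 = 1260 cm²/s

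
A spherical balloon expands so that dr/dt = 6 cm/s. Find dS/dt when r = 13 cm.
624π cm²/s

S = 4πr²
dS/dt = dS/dr · dr/dt = 8πr · 6
At r = 13: dS/dt = 624π cm²/s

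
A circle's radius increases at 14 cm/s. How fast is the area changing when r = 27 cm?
756π cm²/s

A = πr²
dA/dt = 2πr · dr/dt = 2π(27)(14) = 756π cm²/s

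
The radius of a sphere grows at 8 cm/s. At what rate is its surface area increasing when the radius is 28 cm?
1792π cm²/s

S = 4πr²
dS/dt = dS/dr · dr/dt = 8πr · 8
At r = 28: dS/dt = 1792π cm²/s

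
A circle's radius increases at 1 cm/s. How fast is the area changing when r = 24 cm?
48π cm²/s

A = πr²
dA/dt = 2πr · dr/dt = 2π(24)(1) = 48π cm²/s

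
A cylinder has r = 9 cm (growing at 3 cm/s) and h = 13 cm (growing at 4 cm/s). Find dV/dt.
1026π cm³/s

V = πr²h
dV/dt = 2πrh·dr/dt + πr²·dh/dt
= 2π(9)(13)(3) + π(9)²(4)
= 1026π cm³/s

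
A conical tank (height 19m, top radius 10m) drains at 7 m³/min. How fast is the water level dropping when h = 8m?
2527/(6400π) ≈ 0.1257 m/min

r/h = 10/19, so r = (10/19)h
V = (1/3)πr²h = (1/3)π((10/19)h)²h = (100/1083)πh³
dV/dh = (100/361)πh²
dh/dt = (dV/dt)/(dV/dh) = -7/((100/361)π·8²) = -2527/(6400π) m/min
The level is dropping at 2527/(6400π) ≈ 0.1257 m/min.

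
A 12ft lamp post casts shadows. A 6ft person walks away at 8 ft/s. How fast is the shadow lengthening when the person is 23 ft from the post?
8 ft/s

By similar triangles: 12/(x+s) = 6/s
Solving: s = 6x/6
ds/dt = 6/6 · dx/dt = 1 · 8 = 8 ft/s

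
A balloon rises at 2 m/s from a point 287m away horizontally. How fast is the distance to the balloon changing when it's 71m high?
71√87410/43705 ≈ 0.4803 m/s

z² = 287² + y²
z = √(287² + 71²) = √87410
dz/dt = y/z · dy/dt = 71/√87410 · 2 = 71√87410/43705 ≈ 0.4803 m/s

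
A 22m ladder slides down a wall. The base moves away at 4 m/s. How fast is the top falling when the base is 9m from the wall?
36√403/403 ≈ 1.793 m/s

x² + y² = 22²
2x·dx/dt + 2y·dy/dt = 0
dy/dt = -x/y · dx/dt = -9/√403 · 4 = -36√403/403 m/s
The top is descending at 36√403/403 ≈ 1.793 m/s.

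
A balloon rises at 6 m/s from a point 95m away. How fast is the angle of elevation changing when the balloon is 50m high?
0.049458 rad/s

tan(θ) = y/95
sec²(θ) · dθ/dt = (1/95) · dy/dt
dθ/dt = cos²(θ)/95 · 6 = 95/(95² + 50²) · 6
dθ/dt = 0.049458 rad/s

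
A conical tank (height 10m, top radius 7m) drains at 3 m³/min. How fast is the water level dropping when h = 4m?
75/(196π) ≈ 0.1218 m/min

r/h = 7/10, so r = (7/10)h
V = (1/3)πr²h = (1/3)π((7/10)h)²h = (49/300)πh³
dV/dh = (49/100)πh²
dh/dt = (dV/dt)/(dV/dh) = -3/((49/100)π·4²) = -75/(196π) m/min
The level is dropping at 75/(196π) ≈ 0.1218 m/min.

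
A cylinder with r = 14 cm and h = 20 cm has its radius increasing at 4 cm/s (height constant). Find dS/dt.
384π cm²/s

S = 2πrh + 2πr² (lateral + bases)
dS/dt = (2πh + 4πr)·dr/dt = (2π·20 + 4π·14)·4
= 384π cm²/s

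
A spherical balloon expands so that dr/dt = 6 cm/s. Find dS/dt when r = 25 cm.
1200π cm²/s

S = 4πr²
dS/dt = dS/dr · dr/dt = 8πr · 6
At r = 25: dS/dt = 1200π cm²/s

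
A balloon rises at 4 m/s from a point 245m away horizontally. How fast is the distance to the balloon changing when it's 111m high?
222√72346/36173 ≈ 1.651 m/s

z² = 245² + y²
z = √(245² + 111²) = √72346
dz/dt = y/z · dy/dt = 111/√72346 · 4 = 222√72346/36173 ≈ 1.651 m/s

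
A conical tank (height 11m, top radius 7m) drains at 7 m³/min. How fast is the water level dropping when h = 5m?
121/(175π) ≈ 0.2201 m/min

r/h = 7/11, so r = (7/11)h
V = (1/3)πr²h = (1/3)π((7/11)h)²h = (49/363)πh³
dV/dh = (49/121)πh²
dh/dt = (dV/dt)/(dV/dh) = -7/((49/121)π·5²) = -121/(175π) m/min
The level is dropping at 121/(175π) ≈ 0.2201 m/min.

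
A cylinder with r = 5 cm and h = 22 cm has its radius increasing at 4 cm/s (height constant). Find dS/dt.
256π cm²/s

S = 2πrh + 2πr² (lateral + bases)
dS/dt = (2πh + 4πr)·dr/dt = (2π·22 + 4π·5)·4
= 256π cm²/s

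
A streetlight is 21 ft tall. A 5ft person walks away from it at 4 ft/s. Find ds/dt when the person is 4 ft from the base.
5/4 ft/s

By similar triangles: 21/(x+s) = 5/s
Solving: s = 5x/16
ds/dt = 5/16 · dx/dt = 5/16 · 4 = 5/4 ft/s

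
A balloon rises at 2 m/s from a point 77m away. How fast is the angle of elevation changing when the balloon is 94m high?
0.01043 rad/s

tan(θ) = y/77
sec²(θ) · dθ/dt = (1/77) · dy/dt
dθ/dt = cos²(θ)/77 · 2 = 77/(77² + 94²) · 2
dθ/dt = 0.01043 rad/s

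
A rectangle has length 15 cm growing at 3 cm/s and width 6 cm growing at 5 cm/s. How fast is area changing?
93 cm²/s

A = lw
dA/dt = w·dl/dt + l·dw/dt = 6·3 + 15·5 = 93 cm²/s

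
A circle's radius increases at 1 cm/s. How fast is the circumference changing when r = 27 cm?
2π cm/s

C = 2πr
dC/dt = 2π · dr/dt = 2π · 1 = 2π cm/s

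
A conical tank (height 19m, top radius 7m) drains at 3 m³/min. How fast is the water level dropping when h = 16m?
1083/(12544π) ≈ 0.02748 m/min

r/h = 7/19, so r = (7/19)h
V = (1/3)πr²h = (1/3)π((7/19)h)²h = (49/1083)πh³
dV/dh = (49/361)πh²
dh/dt = (dV/dt)/(dV/dh) = -3/((49/361)π·16²) = -1083/(12544π) m/min
The level is dropping at 1083/(12544π) ≈ 0.02748 m/min.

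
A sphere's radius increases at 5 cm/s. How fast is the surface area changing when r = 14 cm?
560π cm²/s

S = 4πr²
dS/dt = dS/dr · dr/dt = 8πr · 5
At r = 14: dS/dt = 560π cm²/s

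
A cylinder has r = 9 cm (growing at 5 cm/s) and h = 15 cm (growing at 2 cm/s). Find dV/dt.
1512π cm³/s

V = πr²h
dV/dt = 2πrh·dr/dt + πr²·dh/dt
= 2π(9)(15)(5) + π(9)²(2)
= 1512π cm³/s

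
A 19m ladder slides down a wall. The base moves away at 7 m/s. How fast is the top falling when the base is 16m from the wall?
16√105/15 ≈ 10.93 m/s

x² + y² = 19²
2x·dx/dt + 2y·dy/dt = 0
dy/dt = -x/y · dx/dt = -16/√105 · 7 = -16√105/15 m/s
The top is descending at 16√105/15 ≈ 10.93 m/s.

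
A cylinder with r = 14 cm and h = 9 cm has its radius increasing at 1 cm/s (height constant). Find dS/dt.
74π cm²/s

S = 2πrh + 2πr² (lateral + bases)
dS/dt = (2πh + 4πr)·dr/dt = (2π·9 + 4π·14)·1
= 74π cm²/s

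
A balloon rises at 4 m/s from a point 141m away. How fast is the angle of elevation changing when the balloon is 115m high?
0.017036 rad/s

tan(θ) = y/141
sec²(θ) · dθ/dt = (1/141) · dy/dt
dθ/dt = cos²(θ)/141 · 4 = 141/(141² + 115²) · 4
dθ/dt = 0.017036 rad/s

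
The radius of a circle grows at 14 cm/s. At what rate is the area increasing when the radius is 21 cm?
588π cm²/s

A = πr²
dA/dt = 2πr · dr/dt = 2π(21)(14) = 588π cm²/s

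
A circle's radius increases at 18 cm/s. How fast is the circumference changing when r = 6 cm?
36π cm/s

C = 2πr
dC/dt = 2π · dr/dt = 2π · 18 = 36π cm/s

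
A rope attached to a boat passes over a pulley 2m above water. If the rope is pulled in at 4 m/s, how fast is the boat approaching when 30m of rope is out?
15√14/14 ≈ 4.009 m/s

rope² = x² + 2²
x = √(30² - 2²) = 8√14
dx/dt = (rope/x) · d(rope)/dt = (30/(8√14)) · (-4) = -15√14/14 m/s
The boat approaches at 15√14/14 ≈ 4.009 m/s.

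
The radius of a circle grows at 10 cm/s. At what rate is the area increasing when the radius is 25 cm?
500π cm²/s

A = πr²
dA/dt = 2πr · dr/dt = 2π(25)(10) = 500π cm²/s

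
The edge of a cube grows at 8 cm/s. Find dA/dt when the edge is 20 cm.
1920 cm²/s

A = 6s²
dA/dt = 12s · ds/dt = 12·20·8 = 1920 cm²/s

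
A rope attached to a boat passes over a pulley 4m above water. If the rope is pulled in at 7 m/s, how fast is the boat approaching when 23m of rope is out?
161√57/171 ≈ 7.108 m/s

rope² = x² + 4²
x = √(23² - 4²) = 3√57
dx/dt = (rope/x) · d(rope)/dt = (23/(3√57)) · (-7) = -161√57/171 m/s
The boat approaches at 161√57/171 ≈ 7.108 m/s.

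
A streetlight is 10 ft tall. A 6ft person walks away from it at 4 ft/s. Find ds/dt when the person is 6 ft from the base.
6 ft/s

By similar triangles: 10/(x+s) = 6/s
Solving: s = 6x/4
ds/dt = 6/4 · dx/dt = 3/2 · 4 = 6 ft/s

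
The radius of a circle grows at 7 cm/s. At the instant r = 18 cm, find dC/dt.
14π cm/s

C = 2πr
dC/dt = 2π · dr/dt = 2π · 7 = 14π cm/s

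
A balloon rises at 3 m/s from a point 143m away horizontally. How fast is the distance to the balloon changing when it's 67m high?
201√24938/24938 ≈ 1.273 m/s

z² = 143² + y²
z = √(143² + 67²) = √24938
dz/dt = y/z · dy/dt = 67/√24938 · 3 = 201√24938/24938 ≈ 1.273 m/s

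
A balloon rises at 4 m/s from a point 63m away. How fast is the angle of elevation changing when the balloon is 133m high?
0.011635 rad/s

tan(θ) = y/63
sec²(θ) · dθ/dt = (1/63) · dy/dt
dθ/dt = cos²(θ)/63 · 4 = 63/(63² + 133²) · 4
dθ/dt = 0.011635 rad/s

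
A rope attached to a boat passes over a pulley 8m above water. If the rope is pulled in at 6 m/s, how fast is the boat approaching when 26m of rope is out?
26√17/17 ≈ 6.306 m/s

rope² = x² + 8²
x = √(26² - 8²) = 6√17
dx/dt = (rope/x) · d(rope)/dt = (26/(6√17)) · (-6) = -26√17/17 m/s
The boat approaches at 26√17/17 ≈ 6.306 m/s.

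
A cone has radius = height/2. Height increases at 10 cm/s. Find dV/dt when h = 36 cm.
3240π cm³/s

V = (1/3)π(h/2)²h = πh³/12
dV/dt = πh²/4 · 10
At h = 36: dV/dt = 3240π cm³/s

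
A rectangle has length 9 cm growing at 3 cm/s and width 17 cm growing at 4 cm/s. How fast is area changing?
87 cm²/s

A = lw
dA/dt = w·dl/dt + l·dw/dt = 17·3 + 9·4 = 87 cm²/s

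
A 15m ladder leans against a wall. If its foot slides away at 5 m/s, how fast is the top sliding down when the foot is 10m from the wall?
2√5 ≈ 4.472 m/s

x² + y² = 15²
2x·dx/dt + 2y·dy/dt = 0
dy/dt = -x/y · dx/dt = -10/(5√5) · 5 = -2√5 m/s
The top is descending at 2√5 ≈ 4.472 m/s.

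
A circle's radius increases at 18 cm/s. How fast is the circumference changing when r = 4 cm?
36π cm/s

C = 2πr
dC/dt = 2π · dr/dt = 2π · 18 = 36π cm/s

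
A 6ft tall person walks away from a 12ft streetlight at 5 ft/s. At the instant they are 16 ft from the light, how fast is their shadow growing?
5 ft/s

By similar triangles: 12/(x+s) = 6/s
Solving: s = 6x/6
ds/dt = 6/6 · dx/dt = 1 · 5 = 5 ft/s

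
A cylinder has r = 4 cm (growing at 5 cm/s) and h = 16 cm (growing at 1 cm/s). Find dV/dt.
656π cm³/s

V = πr²h
dV/dt = 2πrh·dr/dt + πr²·dh/dt
= 2π(4)(16)(5) + π(4)²(1)
= 656π cm³/s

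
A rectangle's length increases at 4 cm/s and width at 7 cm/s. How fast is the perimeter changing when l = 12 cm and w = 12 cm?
22 cm/s

P = 2(l + w)
dP/dt = 2(dl/dt + dw/dt) = 2(4 + 7) = 22 cm/s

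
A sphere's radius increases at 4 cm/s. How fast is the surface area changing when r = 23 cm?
736π cm²/s

S = 4πr²
dS/dt = dS/dr · dr/dt = 8πr · 4
At r = 23: dS/dt = 736π cm²/s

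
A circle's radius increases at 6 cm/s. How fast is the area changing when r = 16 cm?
192π cm²/s

A = πr²
dA/dt = 2πr · dr/dt = 2π(16)(6) = 192π cm²/s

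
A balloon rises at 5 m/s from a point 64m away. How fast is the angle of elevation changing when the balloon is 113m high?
0.018974 rad/s

tan(θ) = y/64
sec²(θ) · dθ/dt = (1/64) · dy/dt
dθ/dt = cos²(θ)/64 · 5 = 64/(64² + 113²) · 5
dθ/dt = 0.018974 rad/s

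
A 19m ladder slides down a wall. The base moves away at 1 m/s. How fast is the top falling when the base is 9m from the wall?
9√70/140 ≈ 0.5379 m/s

x² + y² = 19²
2x·dx/dt + 2y·dy/dt = 0
dy/dt = -x/y · dx/dt = -9/(2√70) · 1 = -9√70/140 m/s
The top is descending at 9√70/140 ≈ 0.5379 m/s.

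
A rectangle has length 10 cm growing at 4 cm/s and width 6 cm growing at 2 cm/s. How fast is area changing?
44 cm²/s

A = lw
dA/dt = w·dl/dt + l·dw/dt = 6·4 + 10·2 = 44 cm²/s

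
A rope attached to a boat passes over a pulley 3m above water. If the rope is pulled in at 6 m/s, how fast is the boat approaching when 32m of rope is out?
192√1015/1015 ≈ 6.027 m/s

rope² = x² + 3²
x = √(32² - 3²) = √1015
dx/dt = (rope/x) · d(rope)/dt = (32/√1015) · (-6) = -192√1015/1015 m/s
The boat approaches at 192√1015/1015 ≈ 6.027 m/s.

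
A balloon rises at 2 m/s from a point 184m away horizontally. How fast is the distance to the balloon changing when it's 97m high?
194√43265/43265 ≈ 0.9327 m/s

z² = 184² + y²
z = √(184² + 97²) = √43265
dz/dt = y/z · dy/dt = 97/√43265 · 2 = 194√43265/43265 ≈ 0.9327 m/s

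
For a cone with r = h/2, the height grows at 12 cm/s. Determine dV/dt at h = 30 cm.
2700π cm³/s

V = (1/3)π(h/2)²h = πh³/12
dV/dt = πh²/4 · 12
At h = 30: dV/dt = 2700π cm³/s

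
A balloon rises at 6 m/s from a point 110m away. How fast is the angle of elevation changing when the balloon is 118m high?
0.025361 rad/s

tan(θ) = y/110
sec²(θ) · dθ/dt = (1/110) · dy/dt
dθ/dt = cos²(θ)/110 · 6 = 110/(110² + 118²) · 6
dθ/dt = 0.025361 rad/s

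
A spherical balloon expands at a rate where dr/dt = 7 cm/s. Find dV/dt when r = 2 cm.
112π cm³/s

V = (4/3)πr³
dV/dt = dV/dr · dr/dt = 4πr² · 7
At r = 2: dV/dt = 112π cm³/s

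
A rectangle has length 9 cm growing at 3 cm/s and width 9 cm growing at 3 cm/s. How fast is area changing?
54 cm²/s

A = lw
dA/dt = w·dl/dt + l·dw/dt = 9·3 + 9·3 = 54 cm²/s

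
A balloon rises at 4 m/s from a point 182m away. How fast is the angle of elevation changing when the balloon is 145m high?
0.013444 rad/s

tan(θ) = y/182
sec²(θ) · dθ/dt = (1/182) · dy/dt
dθ/dt = cos²(θ)/182 · 4 = 182/(182² + 145²) · 4
dθ/dt = 0.013444 rad/s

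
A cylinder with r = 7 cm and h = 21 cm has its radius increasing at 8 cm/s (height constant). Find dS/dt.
560π cm²/s

S = 2πrh + 2πr² (lateral + bases)
dS/dt = (2πh + 4πr)·dr/dt = (2π·21 + 4π·7)·8
= 560π cm²/s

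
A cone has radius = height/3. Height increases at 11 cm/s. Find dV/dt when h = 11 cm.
1331π/9 cm³/s

V = (1/3)π(h/3)²h = πh³/27
dV/dt = πh²/9 · 11
At h = 11: dV/dt = 1331π/9 cm³/s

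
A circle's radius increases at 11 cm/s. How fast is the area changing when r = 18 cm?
396π cm²/s

A = πr²
dA/dt = 2πr · dr/dt = 2π(18)(11) = 396π cm²/s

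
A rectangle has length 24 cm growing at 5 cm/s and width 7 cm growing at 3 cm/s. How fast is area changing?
107 cm²/s

A = lw
dA/dt = w·dl/dt + l·dw/dt = 7·5 + 24·3 = 107 cm²/s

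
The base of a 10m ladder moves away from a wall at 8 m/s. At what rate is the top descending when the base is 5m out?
8√3/3 ≈ 4.619 m/s

x² + y² = 10²
2x·dx/dt + 2y·dy/dt = 0
dy/dt = -x/y · dx/dt = -5/(5√3) · 8 = -8√3/3 m/s
The top is descending at 8√3/3 ≈ 4.619 m/s.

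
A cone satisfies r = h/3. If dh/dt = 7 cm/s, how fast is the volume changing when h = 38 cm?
10108π/9 cm³/s

V = (1/3)π(h/3)²h = πh³/27
dV/dt = πh²/9 · 7
At h = 38: dV/dt = 10108π/9 cm³/s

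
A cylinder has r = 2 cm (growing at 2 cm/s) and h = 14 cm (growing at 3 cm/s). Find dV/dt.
124π cm³/s

V = πr²h
dV/dt = 2πrh·dr/dt + πr²·dh/dt
= 2π(2)(14)(2) + π(2)²(3)
= 124π cm³/s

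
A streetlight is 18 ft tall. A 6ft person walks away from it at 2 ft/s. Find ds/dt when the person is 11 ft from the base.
1 ft/s

By similar triangles: 18/(x+s) = 6/s
Solving: s = 6x/12
ds/dt = 6/12 · dx/dt = 1/2 · 2 = 1 ft/s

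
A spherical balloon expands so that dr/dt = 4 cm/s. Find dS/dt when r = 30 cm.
960π cm²/s

S = 4πr²
dS/dt = dS/dr · dr/dt = 8πr · 4
At r = 30: dS/dt = 960π cm²/s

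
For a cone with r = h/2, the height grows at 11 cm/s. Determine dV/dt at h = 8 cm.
176π cm³/s

V = (1/3)π(h/2)²h = πh³/12
dV/dt = πh²/4 · 11
At h = 8: dV/dt = 176π cm³/s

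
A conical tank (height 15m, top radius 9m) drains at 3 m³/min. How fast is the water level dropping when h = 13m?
25/(507π) ≈ 0.0157 m/min

r/h = 9/15, so r = (3/5)h
V = (1/3)πr²h = (1/3)π((3/5)h)²h = (3/25)πh³
dV/dh = (9/25)πh²
dh/dt = (dV/dt)/(dV/dh) = -3/((9/25)π·13²) = -25/(507π) m/min
The level is dropping at 25/(507π) ≈ 0.0157 m/min.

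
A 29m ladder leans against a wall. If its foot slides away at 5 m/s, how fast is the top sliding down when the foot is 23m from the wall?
115√78/156 ≈ 6.511 m/s

x² + y² = 29²
2x·dx/dt + 2y·dy/dt = 0
dy/dt = -x/y · dx/dt = -23/(2√78) · 5 = -115√78/156 m/s
The top is descending at 115√78/156 ≈ 6.511 m/s.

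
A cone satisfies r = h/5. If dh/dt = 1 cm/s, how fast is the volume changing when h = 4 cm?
16π/25 cm³/s

V = (1/3)π(h/5)²h = πh³/75
dV/dt = πh²/25 · 1
At h = 4: dV/dt = 16π/25 cm³/s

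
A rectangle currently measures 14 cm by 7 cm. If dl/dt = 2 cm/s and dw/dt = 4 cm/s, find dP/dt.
12 cm/s

P = 2(l + w)
dP/dt = 2(dl/dt + dw/dt) = 2(2 + 4) = 12 cm/s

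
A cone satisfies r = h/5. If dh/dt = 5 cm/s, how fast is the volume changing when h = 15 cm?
45π cm³/s

V = (1/3)π(h/5)²h = πh³/75
dV/dt = πh²/25 · 5
At h = 15: dV/dt = 45π cm³/s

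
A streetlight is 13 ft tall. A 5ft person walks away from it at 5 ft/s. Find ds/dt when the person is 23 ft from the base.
25/8 ft/s

By similar triangles: 13/(x+s) = 5/s
Solving: s = 5x/8
ds/dt = 5/8 · dx/dt = 5/8 · 5 = 25/8 ft/s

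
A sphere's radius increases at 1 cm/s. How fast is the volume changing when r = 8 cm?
256π cm³/s

V = (4/3)πr³
dV/dt = dV/dr · dr/dt = 4πr² · 1
At r = 8: dV/dt = 256π cm³/s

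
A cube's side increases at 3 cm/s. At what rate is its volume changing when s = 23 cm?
4761 cm³/s

V = s³
dV/dt = 3s² · ds/dt = 3·23²·3 = 4761 cm³/s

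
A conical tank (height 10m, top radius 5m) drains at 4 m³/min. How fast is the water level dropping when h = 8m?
1/(4π) ≈ 0.07958 m/min

r/h = 5/10, so r = (1/2)h
V = (1/3)πr²h = (1/3)π((1/2)h)²h = (1/12)πh³
dV/dh = (1/4)πh²
dh/dt = (dV/dt)/(dV/dh) = -4/((1/4)π·8²) = -1/(4π) m/min
The level is dropping at 1/(4π) ≈ 0.07958 m/min.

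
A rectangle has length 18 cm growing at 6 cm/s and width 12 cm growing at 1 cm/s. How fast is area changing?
90 cm²/s

A = lw
dA/dt = w·dl/dt + l·dw/dt = 12·6 + 18·1 = 90 cm²/s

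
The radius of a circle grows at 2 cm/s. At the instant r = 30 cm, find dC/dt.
4π cm/s

C = 2πr
dC/dt = 2π · dr/dt = 2π · 2 = 4π cm/s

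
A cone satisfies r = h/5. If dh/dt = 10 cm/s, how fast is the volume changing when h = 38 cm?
2888π/5 cm³/s

V = (1/3)π(h/5)²h = πh³/75
dV/dt = πh²/25 · 10
At h = 38: dV/dt = 2888π/5 cm³/s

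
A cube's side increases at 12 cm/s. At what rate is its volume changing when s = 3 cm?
324 cm³/s

V = s³
dV/dt = 3s² · ds/dt = 3·3²·12 = 324 cm³/s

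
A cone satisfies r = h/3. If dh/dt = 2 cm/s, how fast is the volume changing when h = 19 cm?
722π/9 cm³/s

V = (1/3)π(h/3)²h = πh³/27
dV/dt = πh²/9 · 2
At h = 19: dV/dt = 722π/9 cm³/s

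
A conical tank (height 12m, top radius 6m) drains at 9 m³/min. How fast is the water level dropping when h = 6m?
1/π ≈ 0.3183 m/min

r/h = 6/12, so r = (1/2)h
V = (1/3)πr²h = (1/3)π((1/2)h)²h = (1/12)πh³
dV/dh = (1/4)πh²
dh/dt = (dV/dt)/(dV/dh) = -9/((1/4)π·6²) = -1/π m/min
The level is dropping at 1/π ≈ 0.3183 m/min.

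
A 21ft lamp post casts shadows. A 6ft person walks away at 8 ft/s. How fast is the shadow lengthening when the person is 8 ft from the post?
16/5 ft/s

By similar triangles: 21/(x+s) = 6/s
Solving: s = 6x/15
ds/dt = 6/15 · dx/dt = 2/5 · 8 = 16/5 ft/s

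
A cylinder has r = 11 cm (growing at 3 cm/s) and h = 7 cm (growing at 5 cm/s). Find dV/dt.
1067π cm³/s

V = πr²h
dV/dt = 2πrh·dr/dt + πr²·dh/dt
= 2π(11)(7)(3) + π(11)²(5)
= 1067π cm³/s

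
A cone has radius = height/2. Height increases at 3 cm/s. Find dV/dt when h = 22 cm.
363π cm³/s

V = (1/3)π(h/2)²h = πh³/12
dV/dt = πh²/4 · 3
At h = 22: dV/dt = 363π cm³/s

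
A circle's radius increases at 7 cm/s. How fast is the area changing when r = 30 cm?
420π cm²/s

A = πr²
dA/dt = 2πr · dr/dt = 2π(30)(7) = 420π cm²/s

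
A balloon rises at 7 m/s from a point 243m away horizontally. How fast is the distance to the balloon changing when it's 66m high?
154√7045/7045 ≈ 1.835 m/s

z² = 243² + y²
z = √(243² + 66²) = 3√7045
dz/dt = y/z · dy/dt = 66/(3√7045) · 7 = 154√7045/7045 ≈ 1.835 m/s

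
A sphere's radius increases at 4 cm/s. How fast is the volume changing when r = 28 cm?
12544π cm³/s

V = (4/3)πr³
dV/dt = dV/dr · dr/dt = 4πr² · 4
At r = 28: dV/dt = 12544π cm³/s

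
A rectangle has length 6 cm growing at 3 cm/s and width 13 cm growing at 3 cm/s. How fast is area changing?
57 cm²/s

A = lw
dA/dt = w·dl/dt + l·dw/dt = 13·3 + 6·3 = 57 cm²/s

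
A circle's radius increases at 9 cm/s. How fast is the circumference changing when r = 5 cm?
18π cm/s

C = 2πr
dC/dt = 2π · dr/dt = 2π · 9 = 18π cm/s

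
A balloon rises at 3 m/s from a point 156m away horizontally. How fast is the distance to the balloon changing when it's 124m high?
93√2482/2482 ≈ 1.867 m/s

z² = 156² + y²
z = √(156² + 124²) = 4√2482
dz/dt = y/z · dy/dt = 124/(4√2482) · 3 = 93√2482/2482 ≈ 1.867 m/s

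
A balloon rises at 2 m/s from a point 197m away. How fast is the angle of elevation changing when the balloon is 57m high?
0.009368 rad/s

tan(θ) = y/197
sec²(θ) · dθ/dt = (1/197) · dy/dt
dθ/dt = cos²(θ)/197 · 2 = 197/(197² + 57²) · 2
dθ/dt = 0.009368 rad/s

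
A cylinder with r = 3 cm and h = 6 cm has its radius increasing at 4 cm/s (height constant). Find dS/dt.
96π cm²/s

S = 2πrh + 2πr² (lateral + bases)
dS/dt = (2πh + 4πr)·dr/dt = (2π·6 + 4π·3)·4
= 96π cm²/s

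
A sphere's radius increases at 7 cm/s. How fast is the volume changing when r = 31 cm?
26908π cm³/s

V = (4/3)πr³
dV/dt = dV/dr · dr/dt = 4πr² · 7
At r = 31: dV/dt = 26908π cm³/s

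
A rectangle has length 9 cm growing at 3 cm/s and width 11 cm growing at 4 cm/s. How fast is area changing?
69 cm²/s

A = lw
dA/dt = w·dl/dt + l·dw/dt = 11·3 + 9·4 = 69 cm²/s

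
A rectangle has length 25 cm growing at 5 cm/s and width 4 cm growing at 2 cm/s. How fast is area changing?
70 cm²/s

A = lw
dA/dt = w·dl/dt + l·dw/dt = 4·5 + 25·2 = 70 cm²/s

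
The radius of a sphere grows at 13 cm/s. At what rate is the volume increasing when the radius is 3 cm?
468π cm³/s

V = (4/3)πr³
dV/dt = dV/dr · dr/dt = 4πr² · 13
At r = 3: dV/dt = 468π cm³/s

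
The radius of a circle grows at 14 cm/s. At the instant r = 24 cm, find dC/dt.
28π cm/s

C = 2πr
dC/dt = 2π · dr/dt = 2π · 14 = 28π cm/s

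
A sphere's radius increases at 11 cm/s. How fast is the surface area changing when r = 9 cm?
792π cm²/s

S = 4πr²
dS/dt = dS/dr · dr/dt = 8πr · 11
At r = 9: dS/dt = 792π cm²/s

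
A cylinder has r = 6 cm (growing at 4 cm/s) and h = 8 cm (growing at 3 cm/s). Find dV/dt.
492π cm³/s

V = πr²h
dV/dt = 2πrh·dr/dt + πr²·dh/dt
= 2π(6)(8)(4) + π(6)²(3)
= 492π cm³/s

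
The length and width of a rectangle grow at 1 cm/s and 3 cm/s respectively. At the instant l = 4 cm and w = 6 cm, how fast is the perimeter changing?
8 cm/s

P = 2(l + w)
dP/dt = 2(dl/dt + dw/dt) = 2(1 + 3) = 8 cm/s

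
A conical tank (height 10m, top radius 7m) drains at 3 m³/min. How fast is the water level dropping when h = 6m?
25/(147π) ≈ 0.05413 m/min

r/h = 7/10, so r = (7/10)h
V = (1/3)πr²h = (1/3)π((7/10)h)²h = (49/300)πh³
dV/dh = (49/100)πh²
dh/dt = (dV/dt)/(dV/dh) = -3/((49/100)π·6²) = -25/(147π) m/min
The level is dropping at 25/(147π) ≈ 0.05413 m/min.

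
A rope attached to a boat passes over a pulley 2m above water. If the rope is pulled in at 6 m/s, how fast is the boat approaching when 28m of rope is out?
28√195/65 ≈ 6.015 m/s

rope² = x² + 2²
x = √(28² - 2²) = 2√195
dx/dt = (rope/x) · d(rope)/dt = (28/(2√195)) · (-6) = -28√195/65 m/s
The boat approaches at 28√195/65 ≈ 6.015 m/s.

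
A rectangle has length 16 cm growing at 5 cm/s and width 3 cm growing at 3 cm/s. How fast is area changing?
63 cm²/s

A = lw
dA/dt = w·dl/dt + l·dw/dt = 3·5 + 16·3 = 63 cm²/s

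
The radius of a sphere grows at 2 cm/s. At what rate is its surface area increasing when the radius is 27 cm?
432π cm²/s

S = 4πr²
dS/dt = dS/dr · dr/dt = 8πr · 2
At r = 27: dS/dt = 432π cm²/s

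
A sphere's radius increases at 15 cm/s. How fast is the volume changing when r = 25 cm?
37500π cm³/s

V = (4/3)πr³
dV/dt = dV/dr · dr/dt = 4πr² · 15
At r = 25: dV/dt = 37500π cm³/s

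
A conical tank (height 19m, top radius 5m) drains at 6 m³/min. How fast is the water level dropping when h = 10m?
1083/(1250π) ≈ 0.2758 m/min

r/h = 5/19, so r = (5/19)h
V = (1/3)πr²h = (1/3)π((5/19)h)²h = (25/1083)πh³
dV/dh = (25/361)πh²
dh/dt = (dV/dt)/(dV/dh) = -6/((25/361)π·10²) = -1083/(1250π) m/min
The level is dropping at 1083/(1250π) ≈ 0.2758 m/min.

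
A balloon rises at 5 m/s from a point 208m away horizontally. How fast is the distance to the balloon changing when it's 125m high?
625√58889/58889 ≈ 2.576 m/s

z² = 208² + y²
z = √(208² + 125²) = √58889
dz/dt = y/z · dy/dt = 125/√58889 · 5 = 625√58889/58889 ≈ 2.576 m/s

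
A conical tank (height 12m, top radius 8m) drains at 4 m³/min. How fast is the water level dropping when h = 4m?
9/(16π) ≈ 0.179 m/min

r/h = 8/12, so r = (2/3)h
V = (1/3)πr²h = (1/3)π((2/3)h)²h = (4/27)πh³
dV/dh = (4/9)πh²
dh/dt = (dV/dt)/(dV/dh) = -4/((4/9)π·4²) = -9/(16π) m/min
The level is dropping at 9/(16π) ≈ 0.179 m/min.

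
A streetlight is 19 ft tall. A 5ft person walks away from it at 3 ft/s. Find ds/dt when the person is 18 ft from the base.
15/14 ft/s

By similar triangles: 19/(x+s) = 5/s
Solving: s = 5x/14
ds/dt = 5/14 · dx/dt = 5/14 · 3 = 15/14 ft/s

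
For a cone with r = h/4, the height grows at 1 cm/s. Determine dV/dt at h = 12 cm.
9π cm³/s

V = (1/3)π(h/4)²h = πh³/48
dV/dt = πh²/16 · 1
At h = 12: dV/dt = 9π cm³/s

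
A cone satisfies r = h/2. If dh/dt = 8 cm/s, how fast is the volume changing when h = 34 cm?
2312π cm³/s

V = (1/3)π(h/2)²h = πh³/12
dV/dt = πh²/4 · 8
At h = 34: dV/dt = 2312π cm³/s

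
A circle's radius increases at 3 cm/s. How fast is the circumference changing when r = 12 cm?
6π cm/s

C = 2πr
dC/dt = 2π · dr/dt = 2π · 3 = 6π cm/s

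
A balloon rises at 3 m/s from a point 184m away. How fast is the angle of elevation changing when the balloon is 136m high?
0.010544 rad/s

tan(θ) = y/184
sec²(θ) · dθ/dt = (1/184) · dy/dt
dθ/dt = cos²(θ)/184 · 3 = 184/(184² + 136²) · 3
dθ/dt = 0.010544 rad/s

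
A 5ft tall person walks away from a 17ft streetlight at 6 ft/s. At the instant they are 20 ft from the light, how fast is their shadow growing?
5/2 ft/s

By similar triangles: 17/(x+s) = 5/s
Solving: s = 5x/12
ds/dt = 5/12 · dx/dt = 5/12 · 6 = 5/2 ft/s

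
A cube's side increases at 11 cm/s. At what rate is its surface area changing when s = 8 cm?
1056 cm²/s

A = 6s²
dA/dt = 12s · ds/dt = 12·8·11 = 1056 cm²/s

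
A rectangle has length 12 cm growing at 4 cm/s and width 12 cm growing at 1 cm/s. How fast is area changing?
60 cm²/s

A = lw
dA/dt = w·dl/dt + l·dw/dt = 12·4 + 12·1 = 60 cm²/s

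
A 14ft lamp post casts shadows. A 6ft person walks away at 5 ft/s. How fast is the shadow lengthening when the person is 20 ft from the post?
15/4 ft/s

By similar triangles: 14/(x+s) = 6/s
Solving: s = 6x/8
ds/dt = 6/8 · dx/dt = 3/4 · 5 = 15/4 ft/s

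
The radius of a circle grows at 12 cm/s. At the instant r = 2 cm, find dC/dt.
24π cm/s

C = 2πr
dC/dt = 2π · dr/dt = 2π · 12 = 24π cm/s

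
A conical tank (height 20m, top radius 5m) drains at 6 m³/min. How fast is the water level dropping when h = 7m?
96/(49π) ≈ 0.6236 m/min

r/h = 5/20, so r = (1/4)h
V = (1/3)πr²h = (1/3)π((1/4)h)²h = (1/48)πh³
dV/dh = (1/16)πh²
dh/dt = (dV/dt)/(dV/dh) = -6/((1/16)π·7²) = -96/(49π) m/min
The level is dropping at 96/(49π) ≈ 0.6236 m/min.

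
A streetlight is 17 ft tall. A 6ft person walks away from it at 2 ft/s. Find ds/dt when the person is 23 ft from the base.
12/11 ft/s

By similar triangles: 17/(x+s) = 6/s
Solving: s = 6x/11
ds/dt = 6/11 · dx/dt = 6/11 · 2 = 12/11 ft/s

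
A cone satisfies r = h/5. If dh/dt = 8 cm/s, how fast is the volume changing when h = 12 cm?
1152π/25 cm³/s

V = (1/3)π(h/5)²h = πh³/75
dV/dt = πh²/25 · 8
At h = 12: dV/dt = 1152π/25 cm³/s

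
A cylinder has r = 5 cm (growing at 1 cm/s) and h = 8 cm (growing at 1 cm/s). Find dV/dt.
105π cm³/s

V = πr²h
dV/dt = 2πrh·dr/dt + πr²·dh/dt
= 2π(5)(8)(1) + π(5)²(1)
= 105π cm³/s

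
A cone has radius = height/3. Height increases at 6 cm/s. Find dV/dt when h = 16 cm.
512π/3 cm³/s

V = (1/3)π(h/3)²h = πh³/27
dV/dt = πh²/9 · 6
At h = 16: dV/dt = 512π/3 cm³/s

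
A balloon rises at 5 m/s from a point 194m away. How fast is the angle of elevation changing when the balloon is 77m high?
0.022266 rad/s

tan(θ) = y/194
sec²(θ) · dθ/dt = (1/194) · dy/dt
dθ/dt = cos²(θ)/194 · 5 = 194/(194² + 77²) · 5
dθ/dt = 0.022266 rad/s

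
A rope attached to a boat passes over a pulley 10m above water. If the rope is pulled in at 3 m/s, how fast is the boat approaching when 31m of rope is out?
31√861/287 ≈ 3.169 m/s

rope² = x² + 10²
x = √(31² - 10²) = √861
dx/dt = (rope/x) · d(rope)/dt = (31/√861) · (-3) = -31√861/287 m/s
The boat approaches at 31√861/287 ≈ 3.169 m/s.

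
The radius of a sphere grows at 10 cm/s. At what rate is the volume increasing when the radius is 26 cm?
27040π cm³/s

V = (4/3)πr³
dV/dt = dV/dr · dr/dt = 4πr² · 10
At r = 26: dV/dt = 27040π cm³/s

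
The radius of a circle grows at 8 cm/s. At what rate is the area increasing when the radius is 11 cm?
176π cm²/s

A = πr²
dA/dt = 2πr · dr/dt = 2π(11)(8) = 176π cm²/s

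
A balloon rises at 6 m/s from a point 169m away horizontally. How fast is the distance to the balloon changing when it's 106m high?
636√39797/39797 ≈ 3.188 m/s

z² = 169² + y²
z = √(169² + 106²) = √39797
dz/dt = y/z · dy/dt = 106/√39797 · 6 = 636√39797/39797 ≈ 3.188 m/s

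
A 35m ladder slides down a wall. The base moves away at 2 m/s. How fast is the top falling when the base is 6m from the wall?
12√1189/1189 ≈ 0.348 m/s

x² + y² = 35²
2x·dx/dt + 2y·dy/dt = 0
dy/dt = -x/y · dx/dt = -6/√1189 · 2 = -12√1189/1189 m/s
The top is descending at 12√1189/1189 ≈ 0.348 m/s.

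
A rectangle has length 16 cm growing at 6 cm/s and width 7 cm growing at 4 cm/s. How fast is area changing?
106 cm²/s

A = lw
dA/dt = w·dl/dt + l·dw/dt = 7·6 + 16·4 = 106 cm²/s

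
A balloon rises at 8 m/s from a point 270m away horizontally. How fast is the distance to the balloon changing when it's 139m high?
1112√92221/92221 ≈ 3.662 m/s

z² = 270² + y²
z = √(270² + 139²) = √92221
dz/dt = y/z · dy/dt = 139/√92221 · 8 = 1112√92221/92221 ≈ 3.662 m/s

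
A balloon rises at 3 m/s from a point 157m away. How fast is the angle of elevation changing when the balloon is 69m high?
0.016015 rad/s

tan(θ) = y/157
sec²(θ) · dθ/dt = (1/157) · dy/dt
dθ/dt = cos²(θ)/157 · 3 = 157/(157² + 69²) · 3
dθ/dt = 0.016015 rad/s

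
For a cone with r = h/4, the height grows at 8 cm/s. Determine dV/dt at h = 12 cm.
72π cm³/s

V = (1/3)π(h/4)²h = πh³/48
dV/dt = πh²/16 · 8
At h = 12: dV/dt = 72π cm³/s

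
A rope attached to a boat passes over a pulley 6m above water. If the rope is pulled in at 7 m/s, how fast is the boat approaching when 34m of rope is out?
17√70/20 ≈ 7.112 m/s

rope² = x² + 6²
x = √(34² - 6²) = 4√70
dx/dt = (rope/x) · d(rope)/dt = (34/(4√70)) · (-7) = -17√70/20 m/s
The boat approaches at 17√70/20 ≈ 7.112 m/s.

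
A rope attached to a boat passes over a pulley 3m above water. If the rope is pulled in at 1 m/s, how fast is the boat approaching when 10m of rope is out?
10√91/91 ≈ 1.048 m/s

rope² = x² + 3²
x = √(10² - 3²) = √91
dx/dt = (rope/x) · d(rope)/dt = (10/√91) · (-1) = -10√91/91 m/s
The boat approaches at 10√91/91 ≈ 1.048 m/s.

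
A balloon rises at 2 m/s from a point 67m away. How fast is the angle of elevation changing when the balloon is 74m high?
0.013447 rad/s

tan(θ) = y/67
sec²(θ) · dθ/dt = (1/67) · dy/dt
dθ/dt = cos²(θ)/67 · 2 = 67/(67² + 74²) · 2
dθ/dt = 0.013447 rad/s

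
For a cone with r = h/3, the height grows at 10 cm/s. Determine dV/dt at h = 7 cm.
490π/9 cm³/s

V = (1/3)π(h/3)²h = πh³/27
dV/dt = πh²/9 · 10
At h = 7: dV/dt = 490π/9 cm³/s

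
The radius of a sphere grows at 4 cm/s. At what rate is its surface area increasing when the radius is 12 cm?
384π cm²/s

S = 4πr²
dS/dt = dS/dr · dr/dt = 8πr · 4
At r = 12: dS/dt = 384π cm²/s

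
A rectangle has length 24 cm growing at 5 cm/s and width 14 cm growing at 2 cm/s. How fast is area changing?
118 cm²/s

A = lw
dA/dt = w·dl/dt + l·dw/dt = 14·5 + 24·2 = 118 cm²/s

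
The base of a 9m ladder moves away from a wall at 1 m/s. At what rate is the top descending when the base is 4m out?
4√65/65 ≈ 0.4961 m/s

x² + y² = 9²
2x·dx/dt + 2y·dy/dt = 0
dy/dt = -x/y · dx/dt = -4/√65 · 1 = -4√65/65 m/s
The top is descending at 4√65/65 ≈ 0.4961 m/s.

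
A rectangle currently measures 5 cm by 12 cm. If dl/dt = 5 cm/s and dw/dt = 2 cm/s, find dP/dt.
14 cm/s

P = 2(l + w)
dP/dt = 2(dl/dt + dw/dt) = 2(5 + 2) = 14 cm/s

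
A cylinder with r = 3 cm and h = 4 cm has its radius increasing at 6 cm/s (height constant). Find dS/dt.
120π cm²/s

S = 2πrh + 2πr² (lateral + bases)
dS/dt = (2πh + 4πr)·dr/dt = (2π·4 + 4π·3)·6
= 120π cm²/s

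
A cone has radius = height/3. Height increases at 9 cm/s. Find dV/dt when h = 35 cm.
1225π cm³/s

V = (1/3)π(h/3)²h = πh³/27
dV/dt = πh²/9 · 9
At h = 35: dV/dt = 1225π cm³/s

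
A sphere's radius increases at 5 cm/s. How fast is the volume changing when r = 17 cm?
5780π cm³/s

V = (4/3)πr³
dV/dt = dV/dr · dr/dt = 4πr² · 5
At r = 17: dV/dt = 5780π cm³/s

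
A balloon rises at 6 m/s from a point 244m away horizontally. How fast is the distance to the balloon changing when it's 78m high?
234√16405/16405 ≈ 1.827 m/s

z² = 244² + y²
z = √(244² + 78²) = 2√16405
dz/dt = y/z · dy/dt = 78/(2√16405) · 6 = 234√16405/16405 ≈ 1.827 m/s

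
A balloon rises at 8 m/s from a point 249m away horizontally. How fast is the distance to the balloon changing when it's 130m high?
1040√78901/78901 ≈ 3.702 m/s

z² = 249² + y²
z = √(249² + 130²) = √78901
dz/dt = y/z · dy/dt = 130/√78901 · 8 = 1040√78901/78901 ≈ 3.702 m/s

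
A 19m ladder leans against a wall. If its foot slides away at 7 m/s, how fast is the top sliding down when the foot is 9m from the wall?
9√70/20 ≈ 3.765 m/s

x² + y² = 19²
2x·dx/dt + 2y·dy/dt = 0
dy/dt = -x/y · dx/dt = -9/(2√70) · 7 = -9√70/20 m/s
The top is descending at 9√70/20 ≈ 3.765 m/s.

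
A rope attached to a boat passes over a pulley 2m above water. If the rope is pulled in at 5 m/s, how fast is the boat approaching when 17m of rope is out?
17√285/57 ≈ 5.035 m/s

rope² = x² + 2²
x = √(17² - 2²) = √285
dx/dt = (rope/x) · d(rope)/dt = (17/√285) · (-5) = -17√285/57 m/s
The boat approaches at 17√285/57 ≈ 5.035 m/s.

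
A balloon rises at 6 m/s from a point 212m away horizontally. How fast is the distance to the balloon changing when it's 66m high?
198√493/2465 ≈ 1.783 m/s

z² = 212² + y²
z = √(212² + 66²) = 10√493
dz/dt = y/z · dy/dt = 66/(10√493) · 6 = 198√493/2465 ≈ 1.783 m/s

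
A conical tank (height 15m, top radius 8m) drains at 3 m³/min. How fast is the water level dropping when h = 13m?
675/(10816π) ≈ 0.01986 m/min

r/h = 8/15, so r = (8/15)h
V = (1/3)πr²h = (1/3)π((8/15)h)²h = (64/675)πh³
dV/dh = (64/225)πh²
dh/dt = (dV/dt)/(dV/dh) = -3/((64/225)π·13²) = -675/(10816π) m/min
The level is dropping at 675/(10816π) ≈ 0.01986 m/min.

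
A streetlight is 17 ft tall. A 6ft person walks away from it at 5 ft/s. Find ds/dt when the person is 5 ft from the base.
30/11 ft/s

By similar triangles: 17/(x+s) = 6/s
Solving: s = 6x/11
ds/dt = 6/11 · dx/dt = 6/11 · 5 = 30/11 ft/s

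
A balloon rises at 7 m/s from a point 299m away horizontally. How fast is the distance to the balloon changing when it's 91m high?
49√2/34 ≈ 2.038 m/s

z² = 299² + y²
z = √(299² + 91²) = 221√2
dz/dt = y/z · dy/dt = 91/(221√2) · 7 = 49√2/34 ≈ 2.038 m/s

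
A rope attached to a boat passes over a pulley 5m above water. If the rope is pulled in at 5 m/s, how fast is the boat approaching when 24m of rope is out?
120√551/551 ≈ 5.112 m/s

rope² = x² + 5²
x = √(24² - 5²) = √551
dx/dt = (rope/x) · d(rope)/dt = (24/√551) · (-5) = -120√551/551 m/s
The boat approaches at 120√551/551 ≈ 5.112 m/s.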